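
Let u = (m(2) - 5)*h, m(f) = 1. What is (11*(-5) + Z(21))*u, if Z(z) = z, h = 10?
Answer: 1360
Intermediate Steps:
u = -40 (u = (1 - 5)*10 = -4*10 = -40)
(11*(-5) + Z(21))*u = (11*(-5) + 21)*(-40) = (-55 + 21)*(-40) = -34*(-40) = 1360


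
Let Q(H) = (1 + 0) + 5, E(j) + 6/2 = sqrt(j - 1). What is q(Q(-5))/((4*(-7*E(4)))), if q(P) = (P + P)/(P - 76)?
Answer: -3/980 - sqrt(3)/980 ≈ -0.0048286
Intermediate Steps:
E(j) = -3 + sqrt(-1 + j) (E(j) = -3 + sqrt(j - 1) = -3 + sqrt(-1 + j))
Q(H) = 6 (Q(H) = 1 + 5 = 6)
q(P) = 2*P/(-76 + P) (q(P) = (2*P)/(-76 + P) = 2*P/(-76 + P))
q(Q(-5))/((4*(-7*E(4)))) = (2*6/(-76 + 6))/((4*(-7*(-3 + sqrt(-1 + 4))))) = (2*6/(-70))/((4*(-7*(-3 + sqrt(3))))) = (2*6*(-1/70))/((4*(21 - 7*sqrt(3)))) = -6/(35*(84 - 28*sqrt(3)))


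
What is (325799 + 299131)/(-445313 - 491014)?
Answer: -208310/312109 ≈ -0.66743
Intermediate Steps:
(325799 + 299131)/(-445313 - 491014) = 624930/(-936327) = 624930*(-1/936327) = -208310/312109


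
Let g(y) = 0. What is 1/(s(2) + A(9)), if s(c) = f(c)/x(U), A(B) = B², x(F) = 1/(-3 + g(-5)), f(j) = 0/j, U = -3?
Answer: 1/81 ≈ 0.012346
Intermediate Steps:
f(j) = 0
x(F) = -⅓ (x(F) = 1/(-3 + 0) = 1/(-3) = -⅓)
s(c) = 0 (s(c) = 0/(-⅓) = 0*(-3) = 0)
1/(s(2) + A(9)) = 1/(0 + 9²) = 1/(0 + 81) = 1/81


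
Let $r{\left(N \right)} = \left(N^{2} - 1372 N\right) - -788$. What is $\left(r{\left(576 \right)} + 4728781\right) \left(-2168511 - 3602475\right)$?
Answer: $-24648302487978$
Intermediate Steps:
$r{\left(N \right)} = 788 + N^{2} - 1372 N$ ($r{\left(N \right)} = \left(N^{2} - 1372 N\right) + \left(-48 + 836\right) = \left(N^{2} - 1372 N\right) + 788 = 788 + N^{2} - 1372 N$)
$\left(r{\left(576 \right)} + 4728781\right) \left(-2168511 - 3602475\right) = \left(\left(788 + 576^{2} - 790272\right) + 4728781\right) \left(-2168511 - 3602475\right) = \left(\left(788 + 331776 - 790272\right) + 4728781\right) \left(-2168511 - 3602475\right) = \left(-457708 + 4728781\right) \left(-5770986\right) = 4271073 \left(-5770986\right) = -24648302487978$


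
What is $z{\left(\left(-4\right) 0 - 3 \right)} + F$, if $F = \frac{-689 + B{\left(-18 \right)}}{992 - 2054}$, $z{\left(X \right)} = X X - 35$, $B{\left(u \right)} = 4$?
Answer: $- \frac{26927}{1062} \approx -25.355$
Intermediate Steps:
$z{\left(X \right)} = -35 + X^{2}$ ($z{\left(X \right)} = X^{2} - 35 = -35 + X^{2}$)
$F = \frac{685}{1062}$ ($F = \frac{-689 + 4}{992 - 2054} = - \frac{685}{-1062} = \left(-685\right) \left(- \frac{1}{1062}\right) = \frac{685}{1062} \approx 0.64501$)
$z{\left(\left(-4\right) 0 - 3 \right)} + F = \left(-35 + \left(\left(-4\right) 0 - 3\right)^{2}\right) + \frac{685}{1062} = \left(-35 + \left(0 - 3\right)^{2}\right) + \frac{685}{1062} = \left(-35 + \left(-3\right)^{2}\right) + \frac{685}{1062} = \left(-35 + 9\right) + \frac{685}{1062} = -26 + \frac{685}{1062} = - \frac{26927}{1062}$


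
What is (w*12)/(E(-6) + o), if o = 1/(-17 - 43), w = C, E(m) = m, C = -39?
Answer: 28080/361 ≈ 77.784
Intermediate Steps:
w = -39
o = -1/60 (o = 1/(-60) = -1/60 ≈ -0.016667)
(w*12)/(E(-6) + o) = (-39*12)/(-6 - 1/60) = -468/(-361/60) = -468*(-60/361) = 28080/361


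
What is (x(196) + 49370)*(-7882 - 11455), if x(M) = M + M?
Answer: -962247794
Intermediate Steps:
x(M) = 2*M
(x(196) + 49370)*(-7882 - 11455) = (2*196 + 49370)*(-7882 - 11455) = (392 + 49370)*(-19337) = 49762*(-19337) = -962247794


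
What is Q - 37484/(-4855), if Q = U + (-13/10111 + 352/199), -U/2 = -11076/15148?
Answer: 405108013652147/36994036963765 ≈ 10.951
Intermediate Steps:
U = 5538/3787 (U = -(-22152)/15148 = -2*(-2769/3787) = 5538/3787 ≈ 1.4624)
Q = 24611357577/7619781043 (Q = 5538/3787 + (-13/10111 + 352/199) = 5538/3787 + 3556485/2012089 = 24611357577/7619781043 ≈ 3.2299)
Q - 37484/(-4855) = 24611357577/7619781043 - 37484/(-4855) = 24611357577/7619781043 - 37484*(-1)/4855 = 24611357577/7619781043 - 1*(-37484/4855) = 24611357577/7619781043 + 37484/4855 = 405108013652147/36994036963765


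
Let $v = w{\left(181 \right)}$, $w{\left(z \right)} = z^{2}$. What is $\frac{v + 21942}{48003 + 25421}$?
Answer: $\frac{54703}{73424} \approx 0.74503$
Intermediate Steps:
$v = 32761$ ($v = 181^{2} = 32761$)
$\frac{v + 21942}{48003 + 25421} = \frac{32761 + 21942}{48003 + 25421} = \frac{54703}{73424}$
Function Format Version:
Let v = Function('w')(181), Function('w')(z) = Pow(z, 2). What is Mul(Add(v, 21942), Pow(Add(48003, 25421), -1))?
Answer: Rational(54703, 73424) ≈ 0.74503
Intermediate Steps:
v = 32761 (v = Pow(181, 2) = 32761)
Mul(Add(v, 21942), Pow(Add(48003, 25421), -1)) = Mul(Add(32761, 21942), Pow(Add(48003, 25421), -1)) = Mul(54703, Pow(73424, -1)) = Mul(54703, Rational(1, 73424)) = Rational(54703, 73424)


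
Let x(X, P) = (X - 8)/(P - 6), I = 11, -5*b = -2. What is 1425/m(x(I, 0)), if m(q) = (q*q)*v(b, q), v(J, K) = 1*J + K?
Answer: -57000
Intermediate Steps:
b = ⅖ (b = -⅕*(-2) = ⅖ ≈ 0.40000)
x(X, P) = (-8 + X)/(-6 + P)
v(J, K) = J + K
m(q) = q²*(⅖ + q) (m(q) = (q*q)*(⅖ + q) = q²*(⅖ + q))
1425/m(x(I, 0)) = 1425/((((-8 + 11)/(-6 + 0))²*(⅖ + (-8 + 11)/(-6 + 0)))) = 1425/(((3/(-6))²*(⅖ + 3/(-6)))) = 1425/(((-⅙*3)²*(⅖ - ⅙*3))) = 1425/(((-½)²*(⅖ - ½))) = 1425/(((¼)*(-⅒))) = 1425/(-1/40) = 1425*(-40) = -57000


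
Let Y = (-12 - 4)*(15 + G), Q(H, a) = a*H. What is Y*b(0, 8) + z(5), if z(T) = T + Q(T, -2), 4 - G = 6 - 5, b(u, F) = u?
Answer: -5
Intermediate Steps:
G = 3 (G = 4 - (6 - 5) = 4 - 1*1 = 4 - 1 = 3)
Q(H, a) = H*a
Y = -288 (Y = (-12 - 4)*(15 + 3) = -16*18 = -288)
z(T) = -T (z(T) = T + T*(-2) = T - 2*T = -T)
Y*b(0, 8) + z(5) = -288*0 - 1*5 = 0 - 5 = -5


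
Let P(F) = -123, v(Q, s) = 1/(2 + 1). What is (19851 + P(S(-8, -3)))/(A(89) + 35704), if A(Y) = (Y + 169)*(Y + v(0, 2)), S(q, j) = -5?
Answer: 137/408 ≈ 0.33578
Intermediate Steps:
v(Q, s) = ⅓ (v(Q, s) = 1/3 = ⅓)
A(Y) = (169 + Y)*(⅓ + Y) (A(Y) = (Y + 169)*(Y + ⅓) = (169 + Y)*(⅓ + Y))
(19851 + P(S(-8, -3)))/(A(89) + 35704) = (19851 - 123)/((169/3 + 89² + (508/3)*89) + 35704) = 19728/((169/3 + 7921 + 45212/3) + 35704) = 19728/(23048 + 35704) = 19728/58752 = 19728*(1/58752) = 137/408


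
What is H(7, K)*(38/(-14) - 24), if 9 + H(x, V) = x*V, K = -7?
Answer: 10846/7 ≈ 1549.4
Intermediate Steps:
H(x, V) = -9 + V*x (H(x, V) = -9 + x*V = -9 + V*x)
H(7, K)*(38/(-14) - 24) = (-9 - 7*7)*(38/(-14) - 24) = (-9 - 49)*(38*(-1/14) - 24) = -58*(-19/7 - 24) = -58*(-187/7) = 10846/7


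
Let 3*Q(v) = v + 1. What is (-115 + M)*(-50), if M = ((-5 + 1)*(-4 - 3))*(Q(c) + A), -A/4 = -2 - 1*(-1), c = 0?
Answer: -950/3 ≈ -316.67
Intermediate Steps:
Q(v) = ⅓ + v/3 (Q(v) = (v + 1)/3 = (1 + v)/3 = ⅓ + v/3)
A = 4 (A = -4*(-2 - 1*(-1)) = -4*(-2 + 1) = -4*(-1) = 4)
M = 364/3 (M = ((-5 + 1)*(-4 - 3))*((⅓ + (⅓)*0) + 4) = (-4*(-7))*((⅓ + 0) + 4) = 28*(⅓ + 4) = 28*(13/3) = 364/3 ≈ 121.33)
(-115 + M)*(-50) = (-115 + 364/3)*(-50) = (19/3)*(-50) = -950/3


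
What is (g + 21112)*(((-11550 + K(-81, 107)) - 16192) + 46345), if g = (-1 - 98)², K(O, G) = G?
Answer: 578382230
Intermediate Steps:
g = 9801 (g = (-99)² = 9801)
(g + 21112)*(((-11550 + K(-81, 107)) - 16192) + 46345) = (9801 + 21112)*(((-11550 + 107) - 16192) + 46345) = 30913*((-11443 - 16192) + 46345) = 30913*(-27635 + 46345) = 30913*18710 = 578382230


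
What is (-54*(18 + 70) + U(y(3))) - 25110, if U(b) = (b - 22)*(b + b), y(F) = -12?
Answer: -29046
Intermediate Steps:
U(b) = 2*b*(-22 + b) (U(b) = (-22 + b)*(2*b) = 2*b*(-22 + b))
(-54*(18 + 70) + U(y(3))) - 25110 = (-54*(18 + 70) + 2*(-12)*(-22 - 12)) - 25110 = (-54*88 + 2*(-12)*(-34)) - 25110 = (-4752 + 816) - 25110 = -3936 - 25110 = -29046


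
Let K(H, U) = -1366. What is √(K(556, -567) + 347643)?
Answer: √346277 ≈ 588.45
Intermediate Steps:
√(K(556, -567) + 347643) = √(-1366 + 347643) = √346277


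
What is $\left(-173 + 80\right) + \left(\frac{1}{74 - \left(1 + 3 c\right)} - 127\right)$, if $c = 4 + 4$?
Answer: $- \frac{10779}{49} \approx -219.98$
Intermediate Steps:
$c = 8$
$\left(-173 + 80\right) + \left(\frac{1}{74 - \left(1 + 3 c\right)} - 127\right) = \left(-173 + 80\right) + \left(\frac{1}{74 - 25} - 127\right) = -93 - \left(127 - \frac{1}{74 - 25}\right) = -93 - \left(127 - \frac{1}{49}\right) = -93 + \left(\frac{1}{49} - 127\right) = -93 - \frac{6222}{49} = - \frac{10779}{49}$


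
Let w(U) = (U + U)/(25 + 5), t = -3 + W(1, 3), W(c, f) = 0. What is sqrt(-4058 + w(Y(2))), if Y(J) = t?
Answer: I*sqrt(101455)/5 ≈ 63.704*I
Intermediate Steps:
t = -3 (t = -3 + 0 = -3)
Y(J) = -3
w(U) = U/15 (w(U) = (2*U)/30 = (2*U)*(1/30) = U/15)
sqrt(-4058 + w(Y(2))) = sqrt(-4058 + (1/15)*(-3)) = sqrt(-4058 - 1/5) = sqrt(-20291/5) = I*sqrt(101455)/5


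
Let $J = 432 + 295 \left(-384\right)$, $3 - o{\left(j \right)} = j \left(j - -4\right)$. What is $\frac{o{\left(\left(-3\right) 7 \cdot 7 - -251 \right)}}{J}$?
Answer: $\frac{3743}{37616} \approx 0.099506$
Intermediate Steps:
$o{\left(j \right)} = 3 - j \left(4 + j\right)$ ($o{\left(j \right)} = 3 - j \left(j - -4\right) = 3 - j \left(j + 4\right) = 3 - j \left(4 + j\right)$)
$J = -112848$ ($J = 432 - 113280 = -112848$)
$\frac{o{\left(\left(-3\right) 7 \cdot 7 - -251 \right)}}{J} = \frac{3 - \left(\left(-3\right) 7 \cdot 7 - -251\right)^{2} - 4 \left(\left(-3\right) 7 \cdot 7 - -251\right)}{-112848} = \left(3 - \left(\left(-21\right) 7 + 251\right)^{2} - 4 \left(\left(-21\right) 7 + 251\right)\right) \left(- \frac{1}{112848}\right) = \left(3 - \left(-147 + 251\right)^{2} - 4 \left(-147 + 251\right)\right) \left(- \frac{1}{112848}\right) = \left(3 - 104^{2} - 416\right) \left(- \frac{1}{112848}\right) = \left(3 - 10816 - 416\right) \left(- \frac{1}{112848}\right) = \left(-11229\right) \left(- \frac{1}{112848}\right) = \frac{3743}{37616}$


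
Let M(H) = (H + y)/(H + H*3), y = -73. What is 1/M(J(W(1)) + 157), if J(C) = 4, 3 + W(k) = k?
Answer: 161/22 ≈ 7.3182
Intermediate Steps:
W(k) = -3 + k
M(H) = (-73 + H)/(4*H) (M(H) = (H - 73)/(H + H*3) = (-73 + H)/(H + 3*H) = (-73 + H)/((4*H)) = (-73 + H)*(1/(4*H)) = (-73 + H)/(4*H))
1/M(J(W(1)) + 157) = 1/((-73 + (4 + 157))/(4*(4 + 157))) = 1/((¼)*(-73 + 161)/161) = 1/((¼)*(1/161)*88) = 1/(22/161) = 161/22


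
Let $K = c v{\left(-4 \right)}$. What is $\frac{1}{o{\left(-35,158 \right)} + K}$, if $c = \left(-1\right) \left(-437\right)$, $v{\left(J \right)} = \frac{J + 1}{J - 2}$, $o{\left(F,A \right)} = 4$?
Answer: $\frac{2}{445} \approx 0.0044944$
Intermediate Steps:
$v{\left(J \right)} = \frac{1 + J}{-2 + J}$
$c = 437$
$K = \frac{437}{2}$ ($K = 437 \frac{1 - 4}{-2 - 4} = 437 \frac{1}{-6} \left(-3\right) = 437 \left(\left(- \frac{1}{6}\right) \left(-3\right)\right) = 437 \cdot \frac{1}{2} = \frac{437}{2} \approx 218.5$)
$\frac{1}{o{\left(-35,158 \right)} + K} = \frac{1}{4 + \frac{437}{2}} = \frac{1}{\frac{445}{2}} = \frac{2}{445}$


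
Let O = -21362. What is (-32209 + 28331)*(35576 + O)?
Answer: -55121892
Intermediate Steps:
(-32209 + 28331)*(35576 + O) = (-32209 + 28331)*(35576 - 21362) = -3878*14214 = -55121892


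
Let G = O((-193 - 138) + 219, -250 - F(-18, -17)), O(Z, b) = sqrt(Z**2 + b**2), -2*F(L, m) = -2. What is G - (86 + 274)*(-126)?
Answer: 45360 + sqrt(75545) ≈ 45635.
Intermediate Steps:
F(L, m) = 1 (F(L, m) = -1/2*(-2) = 1)
G = sqrt(75545) (G = sqrt(((-193 - 138) + 219)**2 + (-250 - 1*1)**2) = sqrt((-331 + 219)**2 + (-250 - 1)**2) = sqrt((-112)**2 + (-251)**2) = sqrt(12544 + 63001) = sqrt(75545) ≈ 274.85)
G - (86 + 274)*(-126) = sqrt(75545) - (86 + 274)*(-126) = sqrt(75545) - 360*(-126) = sqrt(75545) - 1*(-45360) = sqrt(75545) + 45360 = 45360 + sqrt(75545)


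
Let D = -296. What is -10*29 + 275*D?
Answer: -81690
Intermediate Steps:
-10*29 + 275*D = -10*29 + 275*(-296) = -290 - 81400 = -81690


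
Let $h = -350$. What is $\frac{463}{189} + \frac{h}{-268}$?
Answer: $\frac{95117}{25326} \approx 3.7557$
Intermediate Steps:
$\frac{463}{189} + \frac{h}{-268} = \frac{463}{189} - \frac{350}{-268} = 463 \cdot \frac{1}{189} - - \frac{175}{134} = \frac{463}{189} + \frac{175}{134} = \frac{95117}{25326}$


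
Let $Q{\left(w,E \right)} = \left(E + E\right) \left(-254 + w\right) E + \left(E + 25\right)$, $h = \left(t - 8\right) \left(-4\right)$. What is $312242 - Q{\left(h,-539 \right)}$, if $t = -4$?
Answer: $120007408$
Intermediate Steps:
$h = 48$ ($h = \left(-4 - 8\right) \left(-4\right) = \left(-12\right) \left(-4\right) = 48$)
$Q{\left(w,E \right)} = 25 + E + 2 E^{2} \left(-254 + w\right)$ ($Q{\left(w,E \right)} = 2 E \left(-254 + w\right) E + \left(25 + E\right) = 2 E^{2} \left(-254 + w\right) + \left(25 + E\right) = 25 + E + 2 E^{2} \left(-254 + w\right)$)
$312242 - Q{\left(h,-539 \right)} = 312242 - \left(25 - 539 - 508 \left(-539\right)^{2} + 2 \cdot 48 \left(-539\right)^{2}\right) = 312242 - \left(25 - 539 - 147584668 + 2 \cdot 48 \cdot 290521\right) = 312242 - \left(25 - 539 - 147584668 + 27890016\right) = 312242 - -119695166 = 312242 + 119695166 = 120007408$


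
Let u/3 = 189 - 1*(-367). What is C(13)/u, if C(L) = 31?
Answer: 31/1668 ≈ 0.018585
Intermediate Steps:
u = 1668 (u = 3*(189 - 1*(-367)) = 3*(189 + 367) = 3*556 = 1668)
C(13)/u = 31/1668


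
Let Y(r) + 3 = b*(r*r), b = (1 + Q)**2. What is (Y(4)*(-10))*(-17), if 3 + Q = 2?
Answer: -510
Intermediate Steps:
Q = -1 (Q = -3 + 2 = -1)
b = 0 (b = (1 - 1)**2 = 0**2 = 0)
Y(r) = -3 (Y(r) = -3 + 0*(r*r) = -3 + 0*r**2 = -3 + 0 = -3)
(Y(4)*(-10))*(-17) = -3*(-10)*(-17) = 30*(-17) = -510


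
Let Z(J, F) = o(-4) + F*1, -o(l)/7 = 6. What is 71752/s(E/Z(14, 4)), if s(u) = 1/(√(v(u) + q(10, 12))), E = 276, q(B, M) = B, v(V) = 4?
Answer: 71752*√14 ≈ 2.6847e+5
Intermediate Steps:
o(l) = -42 (o(l) = -7*6 = -42)
Z(J, F) = -42 + F (Z(J, F) = -42 + F*1 = -42 + F)
s(u) = √14/14 (s(u) = 1/(√(4 + 10)) = 1/(√14) = √14/14)
71752/s(E/Z(14, 4)) = 71752/((√14/14)) = 71752*√14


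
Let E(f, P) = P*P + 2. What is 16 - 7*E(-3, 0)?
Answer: 2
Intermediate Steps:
E(f, P) = 2 + P**2 (E(f, P) = P**2 + 2 = 2 + P**2)
16 - 7*E(-3, 0) = 16 - 7*(2 + 0**2) = 16 - 7*(2 + 0) = 16 - 7*2 = 16 - 14 = 2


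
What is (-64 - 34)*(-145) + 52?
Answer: 14262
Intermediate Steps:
(-64 - 34)*(-145) + 52 = -98*(-145) + 52 = 14210 + 52 = 14262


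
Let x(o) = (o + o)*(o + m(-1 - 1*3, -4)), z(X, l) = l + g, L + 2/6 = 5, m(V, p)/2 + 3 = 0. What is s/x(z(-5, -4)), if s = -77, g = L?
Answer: 693/64 ≈ 10.828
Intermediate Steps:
m(V, p) = -6 (m(V, p) = -6 + 2*0 = -6 + 0 = -6)
L = 14/3 (L = -1/3 + 5 = 14/3 ≈ 4.6667)
g = 14/3 ≈ 4.6667
z(X, l) = 14/3 + l (z(X, l) = l + 14/3 = 14/3 + l)
x(o) = 2*o*(-6 + o) (x(o) = (o + o)*(o - 6) = (2*o)*(-6 + o) = 2*o*(-6 + o))
s/x(z(-5, -4)) = -77*1/(2*(-6 + (14/3 - 4))*(14/3 - 4)) = -77*3/(4*(-6 + 2/3)) = -77/(2*(2/3)*(-16/3)) = -77/(-64/9) = -77*(-9/64) = 693/64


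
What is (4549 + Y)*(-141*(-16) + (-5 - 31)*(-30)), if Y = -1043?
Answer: 11696016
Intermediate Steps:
(4549 + Y)*(-141*(-16) + (-5 - 31)*(-30)) = (4549 - 1043)*(-141*(-16) + (-5 - 31)*(-30)) = 3506*(2256 - 36*(-30)) = 3506*(2256 + 1080) = 3506*3336 = 11696016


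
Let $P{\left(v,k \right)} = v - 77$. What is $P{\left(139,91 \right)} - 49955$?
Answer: $-49893$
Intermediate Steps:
$P{\left(v,k \right)} = -77 + v$ ($P{\left(v,k \right)} = v - 77 = -77 + v$)
$P{\left(139,91 \right)} - 49955 = \left(-77 + 139\right) - 49955 = 62 - 49955 = -49893$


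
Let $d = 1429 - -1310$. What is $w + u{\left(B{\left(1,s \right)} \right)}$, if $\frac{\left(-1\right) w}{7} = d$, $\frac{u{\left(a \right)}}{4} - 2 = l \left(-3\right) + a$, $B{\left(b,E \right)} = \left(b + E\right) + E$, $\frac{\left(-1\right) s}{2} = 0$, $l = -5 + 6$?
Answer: $-19173$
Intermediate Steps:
$l = 1$
$s = 0$ ($s = \left(-2\right) 0 = 0$)
$d = 2739$ ($d = 1429 + 1310 = 2739$)
$B{\left(b,E \right)} = b + 2 E$ ($B{\left(b,E \right)} = \left(E + b\right) + E = b + 2 E$)
$u{\left(a \right)} = -4 + 4 a$ ($u{\left(a \right)} = 8 + 4 \left(1 \left(-3\right) + a\right) = 8 + 4 \left(-3 + a\right) = 8 + \left(-12 + 4 a\right) = -4 + 4 a$)
$w = -19173$ ($w = \left(-7\right) 2739 = -19173$)
$w + u{\left(B{\left(1,s \right)} \right)} = -19173 - \left(4 - 4 \left(1 + 2 \cdot 0\right)\right) = -19173 - \left(4 - 4 \left(1 + 0\right)\right) = -19173 + \left(-4 + 4 \cdot 1\right) = -19173 + \left(-4 + 4\right) = -19173 + 0 = -19173$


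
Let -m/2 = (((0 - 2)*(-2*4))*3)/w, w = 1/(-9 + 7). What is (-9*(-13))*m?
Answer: 22464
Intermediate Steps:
w = -1/2 (w = 1/(-2) = -1/2 ≈ -0.50000)
m = 192 (m = -2*((0 - 2)*(-2*4))*3/(-1/2) = -2*-2*(-8)*3*(-2) = -2*16*3*(-2) = -96*(-2) = -2*(-96) = 192)
(-9*(-13))*m = -9*(-13)*192 = 117*192 = 22464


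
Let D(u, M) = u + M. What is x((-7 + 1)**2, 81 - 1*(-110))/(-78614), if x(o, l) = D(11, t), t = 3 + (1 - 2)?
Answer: -13/78614 ≈ -0.00016536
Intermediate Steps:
t = 2 (t = 3 - 1 = 2)
D(u, M) = M + u
x(o, l) = 13 (x(o, l) = 2 + 11 = 13)
x((-7 + 1)**2, 81 - 1*(-110))/(-78614) = 13/(-78614) = 13*(-1/78614) = -13/78614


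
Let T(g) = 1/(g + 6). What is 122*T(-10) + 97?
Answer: 133/2 ≈ 66.500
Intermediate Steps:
T(g) = 1/(6 + g)
122*T(-10) + 97 = 122/(6 - 10) + 97 = 122/(-4) + 97 = 122*(-¼) + 97 = -61/2 + 97 = 133/2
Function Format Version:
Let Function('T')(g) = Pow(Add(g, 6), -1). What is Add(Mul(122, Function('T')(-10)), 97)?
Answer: Rational(133, 2) ≈ 66.500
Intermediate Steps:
Function('T')(g) = Pow(Add(6, g), -1)
Add(Mul(122, Function('T')(-10)), 97) = Add(Mul(122, Pow(Add(6, -10), -1)), 97) = Add(Mul(122, Pow(-4, -1)), 97) = Add(Mul(122, Rational(-1, 4)), 97) = Add(Rational(-61, 2), 97) = Rational(133, 2)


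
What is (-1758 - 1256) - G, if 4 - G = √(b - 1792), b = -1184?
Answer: -3018 + 4*I*√186 ≈ -3018.0 + 54.553*I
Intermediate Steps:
G = 4 - 4*I*√186 (G = 4 - √(-1184 - 1792) = 4 - √(-2976) = 4 - 4*I*√186 ≈ 4.0 - 54.553*I)
(-1758 - 1256) - G = (-1758 - 1256) - (4 - 4*I*√186) = -3014 + (-4 + 4*I*√186) = -3018 + 4*I*√186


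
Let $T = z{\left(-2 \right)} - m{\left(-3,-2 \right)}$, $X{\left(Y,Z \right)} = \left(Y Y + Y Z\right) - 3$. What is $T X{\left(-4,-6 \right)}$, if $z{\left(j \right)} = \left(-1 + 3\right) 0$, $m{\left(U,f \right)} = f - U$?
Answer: $-37$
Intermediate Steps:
$z{\left(j \right)} = 0$ ($z{\left(j \right)} = 2 \cdot 0 = 0$)
$X{\left(Y,Z \right)} = -3 + Y^{2} + Y Z$ ($X{\left(Y,Z \right)} = \left(Y^{2} + Y Z\right) - 3 = -3 + Y^{2} + Y Z$)
$T = -1$ ($T = 0 - \left(-2 - -3\right) = 0 - \left(-2 + 3\right) = 0 - 1 = -1$)
$T X{\left(-4,-6 \right)} = - (-3 + \left(-4\right)^{2} - -24) = - (-3 + 16 + 24) = \left(-1\right) 37 = -37$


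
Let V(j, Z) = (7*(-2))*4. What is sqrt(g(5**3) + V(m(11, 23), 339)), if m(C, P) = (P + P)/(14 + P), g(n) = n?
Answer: sqrt(69) ≈ 8.3066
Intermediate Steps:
m(C, P) = 2*P/(14 + P) (m(C, P) = (2*P)/(14 + P) = 2*P/(14 + P))
V(j, Z) = -56 (V(j, Z) = -14*4 = -56)
sqrt(g(5**3) + V(m(11, 23), 339)) = sqrt(5**3 - 56) = sqrt(125 - 56) = sqrt(69)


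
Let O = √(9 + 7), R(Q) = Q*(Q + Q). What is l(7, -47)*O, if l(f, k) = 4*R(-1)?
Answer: 32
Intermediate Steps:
R(Q) = 2*Q² (R(Q) = Q*(2*Q) = 2*Q²)
l(f, k) = 8 (l(f, k) = 4*(2*(-1)²) = 4*(2*1) = 4*2 = 8)
O = 4 (O = √16 = 4)
l(7, -47)*O = 8*4 = 32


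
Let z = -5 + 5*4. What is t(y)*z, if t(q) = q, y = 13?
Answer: 195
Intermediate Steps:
z = 15 (z = -5 + 20 = 15)
t(y)*z = 13*15 = 195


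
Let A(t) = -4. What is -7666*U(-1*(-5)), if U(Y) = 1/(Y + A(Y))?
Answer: -7666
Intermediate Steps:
U(Y) = 1/(-4 + Y) (U(Y) = 1/(Y - 4) = 1/(-4 + Y))
-7666*U(-1*(-5)) = -7666/(-4 - 1*(-5)) = -7666/(-4 + 5) = -7666/1 = -7666*1 = -7666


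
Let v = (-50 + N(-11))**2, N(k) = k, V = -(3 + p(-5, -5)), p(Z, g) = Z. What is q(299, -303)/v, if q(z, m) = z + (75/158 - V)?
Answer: 47001/587918 ≈ 0.079945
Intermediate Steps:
V = 2 (V = -(3 - 5) = -1*(-2) = 2)
q(z, m) = -241/158 + z (q(z, m) = z + (75/158 - 1*2) = z + (75*(1/158) - 2) = z + (75/158 - 2) = z - 241/158 = -241/158 + z)
v = 3721 (v = (-50 - 11)**2 = (-61)**2 = 3721)
q(299, -303)/v = (-241/158 + 299)/3721 = (47001/158)*(1/3721) = 47001/587918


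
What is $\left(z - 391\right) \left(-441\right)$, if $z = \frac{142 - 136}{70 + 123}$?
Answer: $\frac{33276537}{193} \approx 1.7242 \cdot 10^{5}$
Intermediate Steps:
$z = \frac{6}{193}$ ($z = \frac{142 - 136}{193} = 6 \cdot \frac{1}{193} = \frac{6}{193} \approx 0.031088$)
$\left(z - 391\right) \left(-441\right) = \left(\frac{6}{193} - 391\right) \left(-441\right) = \left(- \frac{75457}{193}\right) \left(-441\right) = \frac{33276537}{193}$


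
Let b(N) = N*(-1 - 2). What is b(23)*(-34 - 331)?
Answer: 25185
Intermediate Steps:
b(N) = -3*N (b(N) = N*(-3) = -3*N)
b(23)*(-34 - 331) = (-3*23)*(-34 - 331) = -69*(-365) = 25185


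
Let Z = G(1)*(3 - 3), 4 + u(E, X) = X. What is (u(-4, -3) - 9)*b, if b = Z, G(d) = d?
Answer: 0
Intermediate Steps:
u(E, X) = -4 + X
Z = 0 (Z = 1*(3 - 3) = 1*0 = 0)
b = 0
(u(-4, -3) - 9)*b = ((-4 - 3) - 9)*0 = (-7 - 9)*0 = -16*0 = 0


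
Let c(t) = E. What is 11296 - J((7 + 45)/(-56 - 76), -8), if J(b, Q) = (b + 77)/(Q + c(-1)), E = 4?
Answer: 373400/33 ≈ 11315.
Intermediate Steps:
c(t) = 4
J(b, Q) = (77 + b)/(4 + Q) (J(b, Q) = (b + 77)/(Q + 4) = (77 + b)/(4 + Q))
11296 - J((7 + 45)/(-56 - 76), -8) = 11296 - (77 + (7 + 45)/(-56 - 76))/(4 - 8) = 11296 - (77 + 52/(-132))/(-4) = 11296 - (-1)*(77 + 52*(-1/132))/4 = 11296 - (-1)*(77 - 13/33)/4 = 11296 - (-1)*2528/(4*33) = 11296 - 1*(-632/33) = 11296 + 632/33 = 373400/33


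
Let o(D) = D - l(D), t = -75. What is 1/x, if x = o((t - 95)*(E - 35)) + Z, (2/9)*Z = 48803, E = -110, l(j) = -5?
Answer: 2/488537 ≈ 4.0939e-6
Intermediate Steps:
Z = 439227/2 (Z = (9/2)*48803 = 439227/2 ≈ 2.1961e+5)
o(D) = 5 + D (o(D) = D - 1*(-5) = D + 5 = 5 + D)
x = 488537/2 (x = (5 + (-75 - 95)*(-110 - 35)) + 439227/2 = (5 - 170*(-145)) + 439227/2 = (5 + 24650) + 439227/2 = 24655 + 439227/2 = 488537/2 ≈ 2.4427e+5)
1/x = 1/(488537/2) = 2/488537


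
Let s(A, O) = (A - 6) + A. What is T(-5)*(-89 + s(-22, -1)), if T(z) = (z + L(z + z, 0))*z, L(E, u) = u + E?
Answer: -10425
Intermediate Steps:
L(E, u) = E + u
s(A, O) = -6 + 2*A (s(A, O) = (-6 + A) + A = -6 + 2*A)
T(z) = 3*z² (T(z) = (z + ((z + z) + 0))*z = (z + (2*z + 0))*z = (z + 2*z)*z = (3*z)*z = 3*z²)
T(-5)*(-89 + s(-22, -1)) = (3*(-5)²)*(-89 + (-6 + 2*(-22))) = (3*25)*(-89 + (-6 - 44)) = 75*(-89 - 50) = 75*(-139) = -10425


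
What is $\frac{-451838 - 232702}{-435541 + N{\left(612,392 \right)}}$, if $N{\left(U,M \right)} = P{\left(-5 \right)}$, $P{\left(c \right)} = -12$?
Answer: $\frac{684540}{435553} \approx 1.5717$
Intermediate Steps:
$N{\left(U,M \right)} = -12$
$\frac{-451838 - 232702}{-435541 + N{\left(612,392 \right)}} = \frac{-451838 - 232702}{-435541 - 12} = - \frac{684540}{-435553} = \left(-684540\right) \left(- \frac{1}{435553}\right) = \frac{684540}{435553}$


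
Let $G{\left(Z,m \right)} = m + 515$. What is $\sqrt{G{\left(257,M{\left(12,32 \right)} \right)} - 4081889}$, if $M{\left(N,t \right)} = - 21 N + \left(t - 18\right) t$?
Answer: $i \sqrt{4081178} \approx 2020.2 i$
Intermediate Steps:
$M{\left(N,t \right)} = - 21 N + t \left(-18 + t\right)$ ($M{\left(N,t \right)} = - 21 N + \left(t - 18\right) t = - 21 N + \left(-18 + t\right) t = - 21 N + t \left(-18 + t\right)$)
$G{\left(Z,m \right)} = 515 + m$
$\sqrt{G{\left(257,M{\left(12,32 \right)} \right)} - 4081889} = \sqrt{\left(515 - \left(828 - 1024\right)\right) - 4081889} = \sqrt{\left(515 - -196\right) - 4081889} = \sqrt{\left(515 + 196\right) - 4081889} = \sqrt{711 - 4081889} = \sqrt{-4081178} = i \sqrt{4081178}$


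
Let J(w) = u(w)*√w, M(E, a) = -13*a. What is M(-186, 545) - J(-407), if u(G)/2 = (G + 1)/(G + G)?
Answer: -7085 - 406*I*√407/407 ≈ -7085.0 - 20.125*I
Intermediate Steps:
u(G) = (1 + G)/G (u(G) = 2*((G + 1)/(G + G)) = 2*((1 + G)/((2*G))) = 2*((1 + G)*(1/(2*G))) = 2*((1 + G)/(2*G)) = (1 + G)/G)
J(w) = (1 + w)/√w (J(w) = ((1 + w)/w)*√w = (1 + w)/√w)
M(-186, 545) - J(-407) = -13*545 - (1 - 407)/√(-407) = -7085 - (-I*√407/407)*(-406) = -7085 - 406*I*√407/407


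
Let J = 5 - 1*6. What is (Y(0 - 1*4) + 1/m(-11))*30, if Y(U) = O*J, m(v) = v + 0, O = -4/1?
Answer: 1290/11 ≈ 117.27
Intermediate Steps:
O = -4 (O = -4*1 = -4)
m(v) = v
J = -1 (J = 5 - 6 = -1)
Y(U) = 4 (Y(U) = -4*(-1) = 4)
(Y(0 - 1*4) + 1/m(-11))*30 = (4 + 1/(-11))*30 = (4 - 1/11)*30 = (43/11)*30 = 1290/11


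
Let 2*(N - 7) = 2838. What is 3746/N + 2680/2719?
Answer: 7003527/1938647 ≈ 3.6126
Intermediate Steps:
N = 1426 (N = 7 + (1/2)*2838 = 7 + 1419 = 1426)
3746/N + 2680/2719 = 3746/1426 + 2680/2719 = 3746*(1/1426) + 2680*(1/2719) = 1873/713 + 2680/2719 = 7003527/1938647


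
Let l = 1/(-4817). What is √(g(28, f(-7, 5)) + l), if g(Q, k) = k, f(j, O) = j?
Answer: 2*I*√40607310/4817 ≈ 2.6458*I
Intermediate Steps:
l = -1/4817 ≈ -0.00020760
√(g(28, f(-7, 5)) + l) = √(-7 - 1/4817) = √(-33720/4817) = 2*I*√40607310/4817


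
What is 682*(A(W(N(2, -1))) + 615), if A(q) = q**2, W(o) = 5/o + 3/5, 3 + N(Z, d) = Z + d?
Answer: 21094601/50 ≈ 4.2189e+5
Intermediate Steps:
N(Z, d) = -3 + Z + d (N(Z, d) = -3 + (Z + d) = -3 + Z + d)
W(o) = 3/5 + 5/o (W(o) = 5/o + 3*(1/5) = 5/o + 3/5 = 3/5 + 5/o)
682*(A(W(N(2, -1))) + 615) = 682*((3/5 + 5/(-3 + 2 - 1))**2 + 615) = 682*((3/5 + 5/(-2))**2 + 615) = 682*((3/5 + 5*(-1/2))**2 + 615) = 682*((3/5 - 5/2)**2 + 615) = 682*((-19/10)**2 + 615) = 682*(361/100 + 615) = 682*(61861/100) = 21094601/50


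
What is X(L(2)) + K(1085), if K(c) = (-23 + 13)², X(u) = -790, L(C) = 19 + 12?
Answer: -690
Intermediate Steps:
L(C) = 31
K(c) = 100 (K(c) = (-10)² = 100)
X(L(2)) + K(1085) = -790 + 100 = -690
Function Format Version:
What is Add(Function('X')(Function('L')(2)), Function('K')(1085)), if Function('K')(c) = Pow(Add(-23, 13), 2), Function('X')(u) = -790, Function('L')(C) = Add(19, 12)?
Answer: -690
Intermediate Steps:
Function('L')(C) = 31
Function('K')(c) = 100 (Function('K')(c) = Pow(-10, 2) = 100)
Add(Function('X')(Function('L')(2)), Function('K')(1085)) = Add(-790, 100) = -690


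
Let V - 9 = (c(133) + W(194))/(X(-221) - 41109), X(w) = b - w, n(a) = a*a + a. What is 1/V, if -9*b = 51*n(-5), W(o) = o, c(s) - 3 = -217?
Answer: 30751/276774 ≈ 0.11111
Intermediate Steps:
n(a) = a + a² (n(a) = a² + a = a + a²)
c(s) = -214 (c(s) = 3 - 217 = -214)
b = -340/3 (b = -17*(-5*(1 - 5))/3 = -17*(-5*(-4))/3 = -17*20/3 = -⅑*1020 = -340/3 ≈ -113.33)
X(w) = -340/3 - w
V = 276774/30751 (V = 9 + (-214 + 194)/((-340/3 - 1*(-221)) - 41109) = 9 - 20/((-340/3 + 221) - 41109) = 9 - 20/(323/3 - 41109) = 9 - 20/(-123004/3) = 9 - 20*(-3/123004) = 9 + 15/30751 = 276774/30751 ≈ 9.0005)
1/V = 1/(276774/30751) = 30751/276774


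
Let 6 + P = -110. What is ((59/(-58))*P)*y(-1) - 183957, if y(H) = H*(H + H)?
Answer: -183721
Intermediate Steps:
P = -116 (P = -6 - 110 = -116)
y(H) = 2*H² (y(H) = H*(2*H) = 2*H²)
((59/(-58))*P)*y(-1) - 183957 = ((59/(-58))*(-116))*(2*(-1)²) - 183957 = ((59*(-1/58))*(-116))*(2*1) - 183957 = -59/58*(-116)*2 - 183957 = 118*2 - 183957 = 236 - 183957 = -183721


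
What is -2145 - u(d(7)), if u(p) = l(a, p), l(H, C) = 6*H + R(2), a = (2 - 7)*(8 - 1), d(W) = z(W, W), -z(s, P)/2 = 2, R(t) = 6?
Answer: -1941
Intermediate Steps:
z(s, P) = -4 (z(s, P) = -2*2 = -4)
d(W) = -4
a = -35 (a = -5*7 = -35)
l(H, C) = 6 + 6*H (l(H, C) = 6*H + 6 = 6 + 6*H)
u(p) = -204 (u(p) = 6 + 6*(-35) = 6 - 210 = -204)
-2145 - u(d(7)) = -2145 - 1*(-204) = -2145 + 204 = -1941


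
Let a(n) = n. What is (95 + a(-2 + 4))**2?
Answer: 9409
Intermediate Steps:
(95 + a(-2 + 4))**2 = (95 + (-2 + 4))**2 = (95 + 2)**2 = 97**2 = 9409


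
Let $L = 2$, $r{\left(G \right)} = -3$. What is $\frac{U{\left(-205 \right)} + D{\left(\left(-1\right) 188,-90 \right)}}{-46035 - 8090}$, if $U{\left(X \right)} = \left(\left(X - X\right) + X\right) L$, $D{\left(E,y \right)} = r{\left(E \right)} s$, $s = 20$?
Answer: $\frac{94}{10825} \approx 0.0086836$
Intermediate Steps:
$D{\left(E,y \right)} = -60$ ($D{\left(E,y \right)} = \left(-3\right) 20 = -60$)
$U{\left(X \right)} = 2 X$ ($U{\left(X \right)} = \left(\left(X - X\right) + X\right) 2 = \left(0 + X\right) 2 = X 2 = 2 X$)
$\frac{U{\left(-205 \right)} + D{\left(\left(-1\right) 188,-90 \right)}}{-46035 - 8090} = \frac{2 \left(-205\right) - 60}{-46035 - 8090} = \frac{-410 - 60}{-54125} = \left(-470\right) \left(- \frac{1}{54125}\right) = \frac{94}{10825}$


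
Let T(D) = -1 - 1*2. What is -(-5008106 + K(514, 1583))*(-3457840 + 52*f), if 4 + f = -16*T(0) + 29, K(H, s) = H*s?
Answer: -14487794131536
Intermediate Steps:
T(D) = -3 (T(D) = -1 - 2 = -3)
f = 73 (f = -4 + (-16*(-3) + 29) = -4 + (48 + 29) = -4 + 77 = 73)
-(-5008106 + K(514, 1583))*(-3457840 + 52*f) = -(-5008106 + 514*1583)*(-3457840 + 52*73) = -(-5008106 + 813662)*(-3457840 + 3796) = -(-4194444)*(-3454044) = -1*14487794131536 = -14487794131536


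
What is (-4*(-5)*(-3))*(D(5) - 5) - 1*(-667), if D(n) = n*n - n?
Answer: -233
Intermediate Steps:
D(n) = n² - n
(-4*(-5)*(-3))*(D(5) - 5) - 1*(-667) = (-4*(-5)*(-3))*(5*(-1 + 5) - 5) - 1*(-667) = (20*(-3))*(5*4 - 5) + 667 = -60*(20 - 5) + 667 = -60*15 + 667 = -900 + 667 = -233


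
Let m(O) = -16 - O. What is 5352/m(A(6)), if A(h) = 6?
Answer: -2676/11 ≈ -243.27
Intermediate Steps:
5352/m(A(6)) = 5352/(-16 - 1*6) = 5352/(-16 - 6) = 5352/(-22) = 5352*(-1/22) = -2676/11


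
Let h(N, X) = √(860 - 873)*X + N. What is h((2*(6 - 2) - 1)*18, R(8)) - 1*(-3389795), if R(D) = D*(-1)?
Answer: 3389921 - 8*I*√13 ≈ 3.3899e+6 - 28.844*I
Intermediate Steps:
R(D) = -D
h(N, X) = N + I*X*√13 (h(N, X) = √(-13)*X + N = (I*√13)*X + N = I*X*√13 + N = N + I*X*√13)
h((2*(6 - 2) - 1)*18, R(8)) - 1*(-3389795) = ((2*(6 - 2) - 1)*18 + I*(-1*8)*√13) - 1*(-3389795) = ((2*4 - 1)*18 + I*(-8)*√13) + 3389795 = ((8 - 1)*18 - 8*I*√13) + 3389795 = (7*18 - 8*I*√13) + 3389795 = (126 - 8*I*√13) + 3389795 = 3389921 - 8*I*√13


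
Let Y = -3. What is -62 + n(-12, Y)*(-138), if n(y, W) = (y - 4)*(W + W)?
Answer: -13310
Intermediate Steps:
n(y, W) = 2*W*(-4 + y) (n(y, W) = (-4 + y)*(2*W) = 2*W*(-4 + y))
-62 + n(-12, Y)*(-138) = -62 + (2*(-3)*(-4 - 12))*(-138) = -62 + (2*(-3)*(-16))*(-138) = -62 + 96*(-138) = -62 - 13248 = -13310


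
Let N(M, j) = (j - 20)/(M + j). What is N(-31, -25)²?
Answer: 2025/3136 ≈ 0.64573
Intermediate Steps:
N(M, j) = (-20 + j)/(M + j)
N(-31, -25)² = ((-20 - 25)/(-31 - 25))² = (-45/(-56))² = (-1/56*(-45))² = (45/56)² = 2025/3136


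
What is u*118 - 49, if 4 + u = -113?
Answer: -13855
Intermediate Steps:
u = -117 (u = -4 - 113 = -117)
u*118 - 49 = -117*118 - 49 = -13806 - 49 = -13855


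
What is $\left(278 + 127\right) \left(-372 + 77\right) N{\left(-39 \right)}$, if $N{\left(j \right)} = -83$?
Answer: $9916425$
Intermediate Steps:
$\left(278 + 127\right) \left(-372 + 77\right) N{\left(-39 \right)} = \left(278 + 127\right) \left(-372 + 77\right) \left(-83\right) = 405 \left(-295\right) \left(-83\right) = \left(-119475\right) \left(-83\right) = 9916425$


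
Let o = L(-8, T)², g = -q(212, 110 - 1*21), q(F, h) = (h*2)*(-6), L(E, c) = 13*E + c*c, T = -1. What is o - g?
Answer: 9541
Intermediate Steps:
L(E, c) = c² + 13*E (L(E, c) = 13*E + c² = c² + 13*E)
q(F, h) = -12*h (q(F, h) = (2*h)*(-6) = -12*h)
g = 1068 (g = -(-12)*(110 - 1*21) = -(-12)*(110 - 21) = -(-12)*89 = -1*(-1068) = 1068)
o = 10609 (o = ((-1)² + 13*(-8))² = (1 - 104)² = (-103)² = 10609)
o - g = 10609 - 1*1068 = 10609 - 1068 = 9541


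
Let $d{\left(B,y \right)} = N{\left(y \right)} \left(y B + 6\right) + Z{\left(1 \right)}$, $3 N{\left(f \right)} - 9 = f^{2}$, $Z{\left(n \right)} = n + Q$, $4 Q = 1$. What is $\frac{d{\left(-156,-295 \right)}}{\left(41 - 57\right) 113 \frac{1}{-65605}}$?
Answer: $\frac{350403030627785}{7232} \approx 4.8452 \cdot 10^{10}$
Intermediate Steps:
$Q = \frac{1}{4}$ ($Q = \frac{1}{4} \cdot 1 = \frac{1}{4} \approx 0.25$)
$Z{\left(n \right)} = \frac{1}{4} + n$ ($Z{\left(n \right)} = n + \frac{1}{4} = \frac{1}{4} + n$)
$N{\left(f \right)} = 3 + \frac{f^{2}}{3}$
$d{\left(B,y \right)} = \frac{5}{4} + \left(3 + \frac{y^{2}}{3}\right) \left(6 + B y\right)$ ($d{\left(B,y \right)} = \left(3 + \frac{y^{2}}{3}\right) \left(y B + 6\right) + \left(\frac{1}{4} + 1\right) = \left(3 + \frac{y^{2}}{3}\right) \left(B y + 6\right) + \frac{5}{4} = \left(3 + \frac{y^{2}}{3}\right) \left(6 + B y\right) + \frac{5}{4} = \frac{5}{4} + \left(3 + \frac{y^{2}}{3}\right) \left(6 + B y\right)$)
$\frac{d{\left(-156,-295 \right)}}{\left(41 - 57\right) 113 \frac{1}{-65605}} = \frac{\frac{77}{4} + 2 \left(-295\right)^{2} + \frac{1}{3} \left(-156\right) \left(-295\right) \left(9 + \left(-295\right)^{2}\right)}{\left(41 - 57\right) 113 \frac{1}{-65605}} = \frac{\frac{77}{4} + 2 \cdot 87025 + \frac{1}{3} \left(-156\right) \left(-295\right) \left(9 + 87025\right)}{\left(-16\right) 113 \left(- \frac{1}{65605}\right)} = \frac{\frac{77}{4} + 174050 + \frac{1}{3} \left(-156\right) \left(-295\right) 87034}{\left(-1808\right) \left(- \frac{1}{65605}\right)} = \frac{\frac{77}{4} + 174050 + 1335101560}{\frac{1808}{65605}} = \frac{5341102517}{4} \cdot \frac{65605}{1808} = \frac{350403030627785}{7232}$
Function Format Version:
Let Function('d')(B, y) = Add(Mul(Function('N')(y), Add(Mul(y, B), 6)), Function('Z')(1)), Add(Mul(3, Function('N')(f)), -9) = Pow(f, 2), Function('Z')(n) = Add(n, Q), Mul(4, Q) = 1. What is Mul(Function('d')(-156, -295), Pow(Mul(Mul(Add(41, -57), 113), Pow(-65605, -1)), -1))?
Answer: Rational(350403030627785, 7232) ≈ 4.8452e+10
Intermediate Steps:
Q = Rational(1, 4) (Q = Mul(Rational(1, 4), 1) = Rational(1, 4) ≈ 0.25000)
Function('Z')(n) = Add(Rational(1, 4), n) (Function('Z')(n) = Add(n, Rational(1, 4)) = Add(Rational(1, 4), n))
Function('N')(f) = Add(3, Mul(Rational(1, 3), Pow(f, 2)))
Function('d')(B, y) = Add(Rational(5, 4), Mul(Add(3, Mul(Rational(1, 3), Pow(y, 2))), Add(6, Mul(B, y)))) (Function('d')(B, y) = Add(Mul(Add(3, Mul(Rational(1, 3), Pow(y, 2))), Add(Mul(y, B), 6)), Add(Rational(1, 4), 1)) = Add(Mul(Add(3, Mul(Rational(1, 3), Pow(y, 2))), Add(Mul(B, y), 6)), Rational(5, 4)) = Add(Mul(Add(3, Mul(Rational(1, 3), Pow(y, 2))), Add(6, Mul(B, y))), Rational(5, 4)) = Add(Rational(5, 4), Mul(Add(3, Mul(Rational(1, 3), Pow(y, 2))), Add(6, Mul(B, y)))))
Mul(Function('d')(-156, -295), Pow(Mul(Mul(Add(41, -57), 113), Pow(-65605, -1)), -1)) = Mul(Add(Rational(77, 4), Mul(2, Pow(-295, 2)), Mul(Rational(1, 3), -156, -295, Add(9, Pow(-295, 2)))), Pow(Mul(Mul(Add(41, -57), 113), Pow(-65605, -1)), -1)) = Mul(Add(Rational(77, 4), Mul(2, 87025), Mul(Rational(1, 3), -156, -295, Add(9, 87025))), Pow(Mul(Mul(-16, 113), Rational(-1, 65605)), -1)) = Mul(Add(Rational(77, 4), 174050, Mul(Rational(1, 3), -156, -295, 87034)), Pow(Mul(-1808, Rational(-1, 65605)), -1)) = Mul(Add(Rational(77, 4), 174050, 1335101560), Pow(Rational(1808, 65605), -1)) = Mul(Rational(5341102517, 4), Rational(65605, 1808)) = Rational(350403030627785, 7232)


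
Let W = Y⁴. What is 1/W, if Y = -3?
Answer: 1/81 ≈ 0.012346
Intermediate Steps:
W = 81 (W = (-3)⁴ = 81)
1/W = 1/81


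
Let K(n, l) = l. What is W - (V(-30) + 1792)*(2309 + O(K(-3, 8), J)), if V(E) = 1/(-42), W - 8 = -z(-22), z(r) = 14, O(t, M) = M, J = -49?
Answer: -85047316/21 ≈ -4.0499e+6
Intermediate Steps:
W = -6 (W = 8 - 1*14 = 8 - 14 = -6)
V(E) = -1/42
W - (V(-30) + 1792)*(2309 + O(K(-3, 8), J)) = -6 - (-1/42 + 1792)*(2309 - 49) = -6 - 75263*2260/42 = -6 - 1*85047190/21 = -6 - 85047190/21 = -85047316/21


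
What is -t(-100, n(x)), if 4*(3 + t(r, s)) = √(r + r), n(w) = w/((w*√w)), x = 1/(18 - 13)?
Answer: 3 - 5*I*√2/2 ≈ 3.0 - 3.5355*I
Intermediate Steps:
x = ⅕ (x = 1/5 = ⅕ ≈ 0.20000)
n(w) = w^(-½) (n(w) = w/(w^(3/2)) = w/w^(3/2) = w^(-½))
t(r, s) = -3 + √2*√r/4 (t(r, s) = -3 + √(r + r)/4 = -3 + √(2*r)/4 = -3 + (√2*√r)/4 = -3 + √2*√r/4)
-t(-100, n(x)) = -(-3 + √2*√(-100)/4) = -(-3 + √2*(10*I)/4) = -(-3 + 5*I*√2/2) = 3 - 5*I*√2/2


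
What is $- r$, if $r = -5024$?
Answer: $5024$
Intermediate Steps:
$- r = \left(-1\right) \left(-5024\right) = 5024$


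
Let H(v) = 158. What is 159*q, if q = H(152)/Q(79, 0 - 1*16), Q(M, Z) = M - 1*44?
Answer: 25122/35 ≈ 717.77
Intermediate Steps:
Q(M, Z) = -44 + M (Q(M, Z) = M - 44 = -44 + M)
q = 158/35 (q = 158/(-44 + 79) = 158/35 ≈ 4.5143)
159*q = 159*(158/35) = 25122/35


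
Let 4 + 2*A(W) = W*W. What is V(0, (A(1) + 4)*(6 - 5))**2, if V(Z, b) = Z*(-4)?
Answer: 0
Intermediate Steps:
A(W) = -2 + W**2/2 (A(W) = -2 + (W*W)/2 = -2 + W**2/2)
V(Z, b) = -4*Z
V(0, (A(1) + 4)*(6 - 5))**2 = (-4*0)**2 = 0**2 = 0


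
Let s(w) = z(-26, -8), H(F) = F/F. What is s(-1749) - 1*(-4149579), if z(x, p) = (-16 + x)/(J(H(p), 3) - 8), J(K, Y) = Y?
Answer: 20747937/5 ≈ 4.1496e+6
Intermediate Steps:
H(F) = 1
z(x, p) = 16/5 - x/5 (z(x, p) = (-16 + x)/(3 - 8) = (-16 + x)/(-5) = (-16 + x)*(-⅕) = 16/5 - x/5)
s(w) = 42/5 (s(w) = 16/5 - ⅕*(-26) = 16/5 + 26/5 = 42/5)
s(-1749) - 1*(-4149579) = 42/5 - 1*(-4149579) = 42/5 + 4149579 = 20747937/5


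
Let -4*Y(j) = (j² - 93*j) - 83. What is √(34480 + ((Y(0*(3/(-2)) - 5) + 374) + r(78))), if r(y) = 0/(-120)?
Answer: 17*√481/2 ≈ 186.42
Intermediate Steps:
r(y) = 0 (r(y) = 0*(-1/120) = 0)
Y(j) = 83/4 - j²/4 + 93*j/4 (Y(j) = -((j² - 93*j) - 83)/4 = -(-83 + j² - 93*j)/4 = 83/4 - j²/4 + 93*j/4)
√(34480 + ((Y(0*(3/(-2)) - 5) + 374) + r(78))) = √(34480 + (((83/4 - (0*(3/(-2)) - 5)²/4 + 93*(0*(3/(-2)) - 5)/4) + 374) + 0)) = √(34480 + (((83/4 - (0*(3*(-½)) - 5)²/4 + 93*(0*(3*(-½)) - 5)/4) + 374) + 0)) = √(34480 + (((83/4 - (0*(-3/2) - 5)²/4 + 93*(0*(-3/2) - 5)/4) + 374) + 0)) = √(34480 + (((83/4 - (0 - 5)²/4 + 93*(0 - 5)/4) + 374) + 0)) = √(34480 + (((83/4 - ¼*(-5)² + (93/4)*(-5)) + 374) + 0)) = √(34480 + (((83/4 - ¼*25 - 465/4) + 374) + 0)) = √(34480 + (((83/4 - 25/4 - 465/4) + 374) + 0)) = √(34480 + ((-407/4 + 374) + 0)) = √(34480 + (1089/4 + 0)) = √(34480 + 1089/4) = √(139009/4) = 17*√481/2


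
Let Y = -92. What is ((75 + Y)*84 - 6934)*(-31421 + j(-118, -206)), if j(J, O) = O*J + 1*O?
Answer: 61201478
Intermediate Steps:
j(J, O) = O + J*O (j(J, O) = J*O + O = O + J*O)
((75 + Y)*84 - 6934)*(-31421 + j(-118, -206)) = ((75 - 92)*84 - 6934)*(-31421 - 206*(1 - 118)) = (-17*84 - 6934)*(-31421 - 206*(-117)) = (-1428 - 6934)*(-31421 + 24102) = -8362*(-7319) = 61201478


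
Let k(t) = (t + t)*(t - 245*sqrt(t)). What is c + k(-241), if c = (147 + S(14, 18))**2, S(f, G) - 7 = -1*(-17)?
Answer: 145403 + 118090*I*sqrt(241) ≈ 1.454e+5 + 1.8333e+6*I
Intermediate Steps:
S(f, G) = 24 (S(f, G) = 7 - 1*(-17) = 7 + 17 = 24)
k(t) = 2*t*(t - 245*sqrt(t)) (k(t) = (2*t)*(t - 245*sqrt(t)) = 2*t*(t - 245*sqrt(t)))
c = 29241 (c = (147 + 24)**2 = 171**2 = 29241)
c + k(-241) = 29241 + (-(-118090)*I*sqrt(241) + 2*(-241)**2) = 29241 + (-(-118090)*I*sqrt(241) + 2*58081) = 29241 + (118090*I*sqrt(241) + 116162) = 29241 + (116162 + 118090*I*sqrt(241)) = 145403 + 118090*I*sqrt(241)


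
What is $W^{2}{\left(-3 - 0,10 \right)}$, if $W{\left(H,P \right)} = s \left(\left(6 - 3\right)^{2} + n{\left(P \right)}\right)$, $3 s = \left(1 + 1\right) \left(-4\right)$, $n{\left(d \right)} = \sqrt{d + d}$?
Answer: $\frac{6464}{9} + 256 \sqrt{5} \approx 1290.7$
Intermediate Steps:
$n{\left(d \right)} = \sqrt{2} \sqrt{d}$ ($n{\left(d \right)} = \sqrt{2 d} = \sqrt{2} \sqrt{d}$)
$s = - \frac{8}{3}$ ($s = \frac{\left(1 + 1\right) \left(-4\right)}{3} = \frac{2 \left(-4\right)}{3} = \frac{1}{3} \left(-8\right) = - \frac{8}{3} \approx -2.6667$)
$W{\left(H,P \right)} = -24 - \frac{8 \sqrt{2} \sqrt{P}}{3}$ ($W{\left(H,P \right)} = - \frac{8 \left(\left(6 - 3\right)^{2} + \sqrt{2} \sqrt{P}\right)}{3} = - \frac{8 \left(3^{2} + \sqrt{2} \sqrt{P}\right)}{3} = - \frac{8 \left(9 + \sqrt{2} \sqrt{P}\right)}{3} = -24 - \frac{8 \sqrt{2} \sqrt{P}}{3}$)
$W^{2}{\left(-3 - 0,10 \right)} = \left(-24 - \frac{8 \sqrt{2} \sqrt{10}}{3}\right)^{2} = \left(-24 - \frac{16 \sqrt{5}}{3}\right)^{2}$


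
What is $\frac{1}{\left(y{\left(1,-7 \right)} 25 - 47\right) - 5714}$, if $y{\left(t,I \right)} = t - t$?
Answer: $- \frac{1}{5761} \approx -0.00017358$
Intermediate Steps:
$y{\left(t,I \right)} = 0$
$\frac{1}{\left(y{\left(1,-7 \right)} 25 - 47\right) - 5714} = \frac{1}{\left(0 \cdot 25 - 47\right) - 5714} = \frac{1}{\left(0 - 47\right) - 5714} = \frac{1}{-47 - 5714} = \frac{1}{-5761} = - \frac{1}{5761}$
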